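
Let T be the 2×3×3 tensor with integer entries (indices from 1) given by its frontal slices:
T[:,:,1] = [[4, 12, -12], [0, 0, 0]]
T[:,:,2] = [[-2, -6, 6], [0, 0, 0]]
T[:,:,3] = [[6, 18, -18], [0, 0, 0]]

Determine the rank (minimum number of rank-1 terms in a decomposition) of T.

1

Lower bound: T ≠ 0 (e.g. T[1,1,1] = 4), so rank(T) ≥ 1.
Upper bound: the mode-1 fibre T[:,1,1] = [4, 0] gives a = [1, 0] (primitive direction); the mode-2 fibre T[1,:,1] = [4, 12, -12] gives b = [1, 3, -3]; then c[k] = T[1,1,k] / (a[1]·b[1]) = [4, -2, 6] / 1 = [4, -2, 6].
Expanding [1, 0] ⊗ [1, 3, -3] ⊗ [4, -2, 6] reproduces all 18 entries of T, so T = [1, 0] ⊗ [1, 3, -3] ⊗ [4, -2, 6] and rank(T) ≤ 1.
These bounds meet, so rank(T) = 1.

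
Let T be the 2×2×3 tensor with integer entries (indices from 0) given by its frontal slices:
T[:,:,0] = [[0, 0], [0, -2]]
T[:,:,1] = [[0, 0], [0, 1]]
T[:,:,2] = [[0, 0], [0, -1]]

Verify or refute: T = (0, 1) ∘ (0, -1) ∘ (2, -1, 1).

Reconstruct entrywise from the claimed factors. For example, T[0,1,0] = 0 and Σₗ aₗ[0]bₗ[1]cₗ[0] = (0)·(-1)·(2) = 0; checking all 12 entries, every one matches. The claim holds.

Yes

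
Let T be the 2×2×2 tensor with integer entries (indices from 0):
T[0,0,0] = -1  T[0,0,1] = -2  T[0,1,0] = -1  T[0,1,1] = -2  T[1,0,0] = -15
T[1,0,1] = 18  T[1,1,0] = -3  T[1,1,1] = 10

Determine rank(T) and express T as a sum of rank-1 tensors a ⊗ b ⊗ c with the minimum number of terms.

Lower bound: the mode-2 unfolding of T (rows indexed by j, columns by (i,k) = (0,0), (0,1), (1,0), (1,1)) is [[-1, -2, -15, 18], [-1, -2, -3, 10]].
There the 2×2 minor on rows j ∈ {0, 1}, columns (i,k) ∈ {(0,0), (1,0)} is det [[-1, -15], [-1, -3]] = -12 ≠ 0, so this unfolding has rank ≥ 2; CP rank is at least every unfolding rank, so rank(T) ≥ 2. (Flattening ranks never certify an upper bound on CP rank; for that we must actually write T with 2 rank-1 terms.)
Upper bound — finding two terms. Write S_k = T[:,:,k] for the frontal slices: S₀ = [[-1, -1], [-15, -3]], S₁ = [[-2, -2], [18, 10]].
If T = a₁ ⊗ b₁ ⊗ c₁ + a₂ ⊗ b₂ ⊗ c₂ then each S_k = c₁[k]·a₁b₁ᵀ + c₂[k]·a₂b₂ᵀ. S₀ and S₁ are linearly independent, so a₁b₁ᵀ and a₂b₂ᵀ must span the same plane of matrices: they are the rank-1 matrices of the form x·S₀ + y·S₁.
det(x·S₀ + y·S₁) is −12·x² − 16·xy + 16·y² = (-4)·(3·x − 2·y)(x + 2·y), vanishing at (x:y) = (2:3) and (2:-1).
M₁ = 2·S₀ + 3·S₁ = [[-8, -8], [24, 24]] = (-8)·(1, -3)(1, 1)ᵀ and M₂ = 2·S₀ − S₁ = [[0, 0], [-48, -16]] = (-16)·(0, 1)(3, 1)ᵀ, so take a₁ = (1, -3), b₁ = (1, 1), a₂ = (0, 1), b₂ = (3, 1).
Each slice is an integer combination of E₁ = a₁b₁ᵀ and E₂ = a₂b₂ᵀ: S₀ = −E₁ − 6·E₂, S₁ = −2·E₁ + 4·E₂; reading off coefficients, c₁ = (-1, -2) and c₂ = (-6, 4).
Hence T = (1, -3) ⊗ (1, 1) ⊗ (-1, -2) + (0, 1) ⊗ (3, 1) ⊗ (-6, 4), so rank(T) ≤ 2.
These bounds meet, so rank(T) = 2.

rank(T) = 2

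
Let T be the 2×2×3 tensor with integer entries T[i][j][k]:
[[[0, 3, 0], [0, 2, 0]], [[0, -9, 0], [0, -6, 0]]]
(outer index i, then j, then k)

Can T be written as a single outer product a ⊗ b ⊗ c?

If T = a ⊗ b ⊗ c then every fibre of T is a multiple of the corresponding factor, so read the factors off the fibres through the nonzero entry T[0,0,1] = 3.
The mode-1 fibre T[:,0,1] = [3, -9] gives a = [1, -3] (primitive direction); the mode-2 fibre T[0,:,1] = [3, 2] gives b = [3, 2]; then c[k] = T[0,0,k] / (a[0]·b[0]) = [0, 3, 0] / 3 = [0, 1, 0].
Expanding [1, -3] ⊗ [3, 2] ⊗ [0, 1, 0] reproduces all 12 entries of T, so T = [1, -3] ⊗ [3, 2] ⊗ [0, 1, 0] and rank(T) ≤ 1.
Equivalently every frontal slice T[:,:,k] is c[k] times the rank-1 matrix [1, -3] ⊗ [3, 2]. So T has rank 1 (it is nonzero).

Yes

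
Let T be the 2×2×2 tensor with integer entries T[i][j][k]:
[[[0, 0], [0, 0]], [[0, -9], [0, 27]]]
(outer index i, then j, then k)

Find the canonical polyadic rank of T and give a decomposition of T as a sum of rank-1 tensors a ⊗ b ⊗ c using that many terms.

rank(T) = 1

Lower bound: T ≠ 0 (e.g. T[1,0,1] = -9), so rank(T) ≥ 1.
Upper bound: the mode-1 fibre T[:,0,1] = [0, -9] gives a = [0, 1] (primitive direction); the mode-2 fibre T[1,:,1] = [-9, 27] gives b = [1, -3]; then c[k] = T[1,0,k] / (a[1]·b[0]) = [0, -9] / 1 = [0, -9].
Expanding [0, 1] ⊗ [1, -3] ⊗ [0, -9] reproduces all 8 entries of T, so T = [0, 1] ⊗ [1, -3] ⊗ [0, -9] and rank(T) ≤ 1.
These bounds meet, so rank(T) = 1.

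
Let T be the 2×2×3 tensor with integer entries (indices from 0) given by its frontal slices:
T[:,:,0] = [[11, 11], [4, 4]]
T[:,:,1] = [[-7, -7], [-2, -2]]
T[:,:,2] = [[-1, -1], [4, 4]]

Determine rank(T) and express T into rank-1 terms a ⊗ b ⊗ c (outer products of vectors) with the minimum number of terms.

rank(T) = 2

Lower bound: the mode-3 unfolding of T (rows indexed by k, columns by (i,j) = (0,0), (0,1), (1,0), (1,1)) is [[11, 11, 4, 4], [-7, -7, -2, -2], [-1, -1, 4, 4]].
There the 2×2 minor on rows k ∈ {0, 1}, columns (i,j) ∈ {(0,0), (1,0)} is det [[11, 4], [-7, -2]] = 6 ≠ 0, so this unfolding has rank ≥ 2; CP rank is at least every unfolding rank, so rank(T) ≥ 2. (Flattening ranks never certify an upper bound on CP rank; for that we must actually write T with 2 rank-1 terms.)
Upper bound — finding two terms. Every mode-2 slice of T is a multiple of one matrix: T[:,j,:] = b[j]·M with b = [1, 1] and M = [[11, -7, -1], [4, -2, 4]] (rows indexed by i, columns by k). So it suffices to write M as a sum of two rank-1 matrices.
Splitting M by its rows (i = 0, 1), M = [1, 0][11, -7, -1]ᵀ + [0, 1][4, -2, 4]ᵀ.
Hence T = [1, 0] ⊗ [1, 1] ⊗ [11, -7, -1] + [0, 1] ⊗ [1, 1] ⊗ [4, -2, 4], so rank(T) ≤ 2.
These bounds meet, so rank(T) = 2.
Check entry T[1,0,1] = -2: (0)·(1)·(-7) + (1)·(1)·(-2) = -2.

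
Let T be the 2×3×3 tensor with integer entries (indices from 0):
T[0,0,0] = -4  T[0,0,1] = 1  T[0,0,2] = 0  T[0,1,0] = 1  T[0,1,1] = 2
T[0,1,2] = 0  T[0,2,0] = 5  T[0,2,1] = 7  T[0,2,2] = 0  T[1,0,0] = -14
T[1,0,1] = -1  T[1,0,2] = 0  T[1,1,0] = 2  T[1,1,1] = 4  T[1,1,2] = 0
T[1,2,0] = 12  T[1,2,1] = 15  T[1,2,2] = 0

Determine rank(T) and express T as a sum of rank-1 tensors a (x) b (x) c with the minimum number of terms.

rank(T) = 2

Lower bound: the mode-1 unfolding of T (rows indexed by i, columns by (j,k) = (0,0), (0,1), (0,2), (1,0), (1,1), (1,2), (2,0), (2,1), (2,2)) is [[-4, 1, 0, 1, 2, 0, 5, 7, 0], [-14, -1, 0, 2, 4, 0, 12, 15, 0]].
There the 2×2 minor on rows i ∈ {0, 1}, columns (j,k) ∈ {(0,0), (0,1)} is det [[-4, 1], [-14, -1]] = 18 ≠ 0, so this unfolding has rank ≥ 2; CP rank is at least every unfolding rank, so rank(T) ≥ 2. (This is only a lower bound: in general the CP rank may exceed every unfolding rank, so we still need to exhibit 2 rank-1 terms summing to T.)
Upper bound — finding two terms. Write S_k = T[:,:,k] for the frontal slices: S₀ = [[-4, 1, 5], [-14, 2, 12]], S₁ = [[1, 2, 7], [-1, 4, 15]], S₂ = [[0, 0, 0], [0, 0, 0]].
If T = a₁ (x) b₁ (x) c₁ + a₂ (x) b₂ (x) c₂ then each S_k = c₁[k]·a₁b₁ᵀ + c₂[k]·a₂b₂ᵀ. S₀ and S₁ are linearly independent, so a₁b₁ᵀ and a₂b₂ᵀ must span the same plane of matrices: they are the rank-1 matrices of the form x·S₀ + y·S₁.
The 2×2 minor of x·S₀ + y·S₁ on rows {0,1}, columns {0,1} is 6·x² + 15·xy + 6·y² = 3·(x + 2·y)(2·x + y), vanishing at (x:y) = (2:-1) and (1:-2).
M₁ = 2·S₀ − S₁ = [[-9, 0, 3], [-27, 0, 9]] = (-3)·(1, 3)(3, 0, -1)ᵀ and M₂ = S₀ − 2·S₁ = [[-6, -3, -9], [-12, -6, -18]] = (-3)·(1, 2)(2, 1, 3)ᵀ, so take a₁ = (1, 3), b₁ = (3, 0, -1), a₂ = (1, 2), b₂ = (2, 1, 3).
Each slice is an integer combination of E₁ = a₁b₁ᵀ and E₂ = a₂b₂ᵀ: S₀ = −2·E₁ + E₂, S₁ = −E₁ + 2·E₂, S₂ = 0; reading off coefficients, c₁ = (-2, -1, 0) and c₂ = (1, 2, 0).
Hence T = (1, 3) (x) (3, 0, -1) (x) (-2, -1, 0) + (1, 2) (x) (2, 1, 3) (x) (1, 2, 0), so rank(T) ≤ 2.
These bounds meet, so rank(T) = 2.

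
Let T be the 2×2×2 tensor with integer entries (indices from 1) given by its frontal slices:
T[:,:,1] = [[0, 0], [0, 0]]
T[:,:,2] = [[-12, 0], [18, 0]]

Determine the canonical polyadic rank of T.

Lower bound: T ≠ 0 (e.g. T[1,1,2] = -12), so rank(T) ≥ 1.
Upper bound: if T = a ⊗ b ⊗ c then every fibre of T is a multiple of the corresponding factor, so read the factors off the fibres through the nonzero entry T[1,1,2] = -12.
The mode-1 fibre T[:,1,2] = [-12, 18] gives a = [2, -3] (primitive direction); the mode-2 fibre T[1,:,2] = [-12, 0] gives b = [1, 0]; then c[k] = T[1,1,k] / (a[1]·b[1]) = [0, -12] / 2 = [0, -6].
Expanding [2, -3] ⊗ [1, 0] ⊗ [0, -6] reproduces all 8 entries of T, so T = [2, -3] ⊗ [1, 0] ⊗ [0, -6] and rank(T) ≤ 1.
These bounds meet, so rank(T) = 1.
Check entry T[1,2,1] = 0: (2)·(0)·(0) = 0.

1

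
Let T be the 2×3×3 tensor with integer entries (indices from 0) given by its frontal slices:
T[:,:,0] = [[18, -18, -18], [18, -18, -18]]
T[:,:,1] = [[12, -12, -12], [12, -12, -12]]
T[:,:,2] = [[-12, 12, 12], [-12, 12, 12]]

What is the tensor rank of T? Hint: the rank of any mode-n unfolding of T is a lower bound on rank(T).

Lower bound: T ≠ 0 (e.g. T[0,0,0] = 18), so rank(T) ≥ 1.
Upper bound: if T = a ⊗ b ⊗ c then every fibre of T is a multiple of the corresponding factor, so read the factors off the fibres through the nonzero entry T[0,0,0] = 18.
The mode-1 fibre T[:,0,0] = [18, 18] gives a = [1, 1] (primitive direction); the mode-2 fibre T[0,:,0] = [18, -18, -18] gives b = [1, -1, -1]; then c[k] = T[0,0,k] / (a[0]·b[0]) = [18, 12, -12] / 1 = [18, 12, -12].
Expanding [1, 1] ⊗ [1, -1, -1] ⊗ [18, 12, -12] reproduces all 18 entries of T, so T = [1, 1] ⊗ [1, -1, -1] ⊗ [18, 12, -12] and rank(T) ≤ 1.
These bounds meet, so rank(T) = 1.

1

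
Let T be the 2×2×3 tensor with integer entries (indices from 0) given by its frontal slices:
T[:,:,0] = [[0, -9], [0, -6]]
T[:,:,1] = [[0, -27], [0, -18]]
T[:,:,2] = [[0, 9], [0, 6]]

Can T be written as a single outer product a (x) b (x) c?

If T = a (x) b (x) c then every fibre of T is a multiple of the corresponding factor, so read the factors off the fibres through the nonzero entry T[0,1,0] = -9.
The mode-1 fibre T[:,1,0] = [-9, -6] gives a = [3, 2] (primitive direction); the mode-2 fibre T[0,:,0] = [0, -9] gives b = [0, 1]; then c[k] = T[0,1,k] / (a[0]·b[1]) = [-9, -27, 9] / 3 = [-3, -9, 3].
Expanding [3, 2] (x) [0, 1] (x) [-3, -9, 3] reproduces all 12 entries of T, so T = [3, 2] (x) [0, 1] (x) [-3, -9, 3] and rank(T) ≤ 1.
Equivalently every frontal slice T[:,:,k] is c[k] times the rank-1 matrix [3, 2] (x) [0, 1]. So T has rank 1 (it is nonzero).

Yes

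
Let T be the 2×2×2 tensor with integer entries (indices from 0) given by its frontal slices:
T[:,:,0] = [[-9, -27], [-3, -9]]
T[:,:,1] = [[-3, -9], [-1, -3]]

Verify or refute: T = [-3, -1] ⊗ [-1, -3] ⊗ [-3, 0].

No

Reconstruct entry (0,0,1) from the claimed factors: Σₗ aₗ[0]bₗ[0]cₗ[1] = (-3)·(-1)·(0) = 0, but T[0,0,1] = -3. The claim is false.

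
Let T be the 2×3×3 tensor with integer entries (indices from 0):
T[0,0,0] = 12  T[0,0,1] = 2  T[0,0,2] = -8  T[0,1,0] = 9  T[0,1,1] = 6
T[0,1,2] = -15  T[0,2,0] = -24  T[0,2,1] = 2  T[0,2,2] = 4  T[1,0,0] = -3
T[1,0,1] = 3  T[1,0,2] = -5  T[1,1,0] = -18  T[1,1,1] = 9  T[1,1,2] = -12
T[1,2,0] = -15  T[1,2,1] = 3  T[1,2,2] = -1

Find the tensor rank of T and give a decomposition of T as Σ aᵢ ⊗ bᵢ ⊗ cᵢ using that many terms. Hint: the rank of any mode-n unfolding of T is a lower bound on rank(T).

Lower bound: the mode-2 unfolding of T (rows indexed by j, columns by (i,k) = (0,0), (0,1), (0,2), (1,0), (1,1), (1,2)) is [[12, 2, -8, -3, 3, -5], [9, 6, -15, -18, 9, -12], [-24, 2, 4, -15, 3, -1]].
There the 2×2 minor on rows j ∈ {0, 1}, columns (i,k) ∈ {(0,0), (0,1)} is det [[12, 2], [9, 6]] = 54 ≠ 0, so this unfolding has rank ≥ 2; CP rank is at least every unfolding rank, so rank(T) ≥ 2. (Flattening ranks never certify an upper bound on CP rank; for that we must actually write T with 2 rank-1 terms.)
Upper bound — finding two terms. Write S_k = T[:,:,k] for the frontal slices: S₀ = [[12, 9, -24], [-3, -18, -15]], S₁ = [[2, 6, 2], [3, 9, 3]], S₂ = [[-8, -15, 4], [-5, -12, -1]].
If T = a₁ ⊗ b₁ ⊗ c₁ + a₂ ⊗ b₂ ⊗ c₂ then each S_k = c₁[k]·a₁b₁ᵀ + c₂[k]·a₂b₂ᵀ. S₀ and S₁ are linearly independent, so a₁b₁ᵀ and a₂b₂ᵀ must span the same plane of matrices: they are the rank-1 matrices of the form x·S₀ + y·S₁.
The 2×2 minor of x·S₀ + y·S₁ on rows {0,1}, columns {0,1} is −189·x² + 63·xy = (-63)·(3·x − y)(x), vanishing at (x:y) = (1:3) and (0:1).
M₁ = S₀ + 3·S₁ = [[18, 27, -18], [6, 9, -6]] = 3·(3, 1)(2, 3, -2)ᵀ and M₂ = S₁ = [[2, 6, 2], [3, 9, 3]] = (2, 3)(1, 3, 1)ᵀ, so take a₁ = (3, 1), b₁ = (2, 3, -2), a₂ = (2, 3), b₂ = (1, 3, 1).
Each slice is an integer combination of E₁ = a₁b₁ᵀ and E₂ = a₂b₂ᵀ: S₀ = 3·E₁ − 3·E₂, S₁ = E₂, S₂ = −E₁ − E₂; reading off coefficients, c₁ = (3, 0, -1) and c₂ = (-3, 1, -1).
Hence T = (3, 1) ⊗ (2, 3, -2) ⊗ (3, 0, -1) + (2, 3) ⊗ (1, 3, 1) ⊗ (-3, 1, -1), so rank(T) ≤ 2.
These bounds meet, so rank(T) = 2.

rank(T) = 2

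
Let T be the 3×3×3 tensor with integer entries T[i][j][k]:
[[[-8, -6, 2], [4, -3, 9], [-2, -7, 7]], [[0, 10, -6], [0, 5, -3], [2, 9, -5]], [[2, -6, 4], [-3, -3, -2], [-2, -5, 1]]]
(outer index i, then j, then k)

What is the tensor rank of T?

Lower bound: the mode-2 unfolding of T (rows indexed by j, columns by (i,k) = (0,0), (0,1), (0,2), (1,0), (1,1), (1,2), (2,0), (2,1), (2,2)) is [[-8, -6, 2, 0, 10, -6, 2, -6, 4], [4, -3, 9, 0, 5, -3, -3, -3, -2], [-2, -7, 7, 2, 9, -5, -2, -5, 1]].
There the 3×3 minor on rows j ∈ {0, 1, 2}, columns (i,k) ∈ {(0,0), (0,1), (0,2)} is det [[-8, -6, 2], [4, -3, 9], [-2, -7, 7]] = -128 ≠ 0, so this unfolding has rank ≥ 3; CP rank is at least every unfolding rank, so rank(T) ≥ 3. (Flattening ranks never certify an upper bound on CP rank; for that we must actually write T with 3 rank-1 terms.)
Upper bound: T is a sum of 3 rank-1 terms, T = [1, 1, -1] ⊗ [2, 1, 1] ⊗ [-2, 1, -1] + [2, -2, 1] ⊗ [2, 1, 2] ⊗ [-1, -2, 1] + [2, 0, -1] ⊗ [0, 2, 1] ⊗ [2, 0, 2] (written with every a and b primitive with positive leading entry and the scale carried by c; CP decompositions are not unique, and this one is verified by expanding entrywise), so rank(T) ≤ 3.
These bounds meet, so rank(T) = 3.
Check entry T[2,0,1] = -6: (-1)·(2)·(1) + (1)·(2)·(-2) + (-1)·(0)·(0) = -6.

3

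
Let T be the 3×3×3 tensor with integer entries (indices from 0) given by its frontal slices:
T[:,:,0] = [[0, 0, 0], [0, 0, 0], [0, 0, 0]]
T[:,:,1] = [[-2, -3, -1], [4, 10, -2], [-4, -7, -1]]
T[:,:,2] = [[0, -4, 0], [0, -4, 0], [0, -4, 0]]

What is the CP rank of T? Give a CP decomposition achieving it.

rank(T) = 3

Lower bound: the mode-2 unfolding of T (rows indexed by j, columns by (i,k) = (0,0), (0,1), (0,2), (1,0), (1,1), (1,2), (2,0), (2,1), (2,2)) is [[0, -2, 0, 0, 4, 0, 0, -4, 0], [0, -3, -4, 0, 10, -4, 0, -7, -4], [0, -1, 0, 0, -2, 0, 0, -1, 0]].
There the 3×3 minor on rows j ∈ {0, 1, 2}, columns (i,k) ∈ {(0,1), (0,2), (1,1)} is det [[-2, 0, 4], [-3, -4, 10], [-1, 0, -2]] = -32 ≠ 0, so this unfolding has rank ≥ 3; CP rank is at least every unfolding rank, so rank(T) ≥ 3. (This is only a lower bound: in general the CP rank may exceed every unfolding rank, so we still need to exhibit 3 rank-1 terms summing to T.)
Upper bound: T is a sum of 3 rank-1 terms, T = [1, -2, 2] ⊗ [1, 2, 0] ⊗ [0, -2, 0] + [1, 1, 1] ⊗ [0, 1, 0] ⊗ [0, 0, -4] + [1, 2, 1] ⊗ [0, 1, -1] ⊗ [0, 1, 0] (written with every a and b primitive with positive leading entry and the scale carried by c; CP decompositions are not unique, and this one is verified by expanding entrywise), so rank(T) ≤ 3.
These bounds meet, so rank(T) = 3.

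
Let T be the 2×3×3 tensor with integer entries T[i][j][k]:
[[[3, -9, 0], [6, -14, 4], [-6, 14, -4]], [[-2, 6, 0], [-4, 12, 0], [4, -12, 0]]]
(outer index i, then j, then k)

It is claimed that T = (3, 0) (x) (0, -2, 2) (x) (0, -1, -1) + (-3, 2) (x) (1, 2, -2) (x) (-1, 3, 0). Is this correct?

No

Reconstruct entry (0,1,1) from the claimed factors: Σₗ aₗ[0]bₗ[1]cₗ[1] = (3)·(-2)·(-1) + (-3)·(2)·(3) = -12, but T[0,1,1] = -14. The claim is false.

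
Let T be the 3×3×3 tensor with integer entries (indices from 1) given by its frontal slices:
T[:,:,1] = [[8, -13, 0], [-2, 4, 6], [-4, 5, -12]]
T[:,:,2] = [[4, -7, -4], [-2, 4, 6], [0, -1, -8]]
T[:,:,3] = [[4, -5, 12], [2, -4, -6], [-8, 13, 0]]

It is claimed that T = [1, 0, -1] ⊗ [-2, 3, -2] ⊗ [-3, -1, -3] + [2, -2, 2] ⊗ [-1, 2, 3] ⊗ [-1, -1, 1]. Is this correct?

Reconstruct entrywise from the claimed factors. For example, T[3,2,1] = 5 and Σₗ aₗ[3]bₗ[2]cₗ[1] = (-1)·(3)·(-3) + (2)·(2)·(-1) = 5; checking all 27 entries, every one matches. The claim holds.

Yes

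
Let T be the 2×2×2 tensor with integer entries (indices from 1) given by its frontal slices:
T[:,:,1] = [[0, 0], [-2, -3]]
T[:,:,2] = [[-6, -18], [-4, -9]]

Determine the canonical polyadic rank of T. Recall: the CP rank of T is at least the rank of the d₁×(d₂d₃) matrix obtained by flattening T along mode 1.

2

Lower bound: the mode-3 unfolding of T (rows indexed by k, columns by (i,j) = (1,1), (1,2), (2,1), (2,2)) is [[0, 0, -2, -3], [-6, -18, -4, -9]].
There the 2×2 minor on rows k ∈ {1, 2}, columns (i,j) ∈ {(1,1), (2,1)} is det [[0, -2], [-6, -4]] = -12 ≠ 0, so this unfolding has rank ≥ 2; CP rank is at least every unfolding rank, so rank(T) ≥ 2. (This is only a lower bound: in general the CP rank may exceed every unfolding rank, so we still need to exhibit 2 rank-1 terms summing to T.)
Upper bound — finding two terms. Write S_k = T[:,:,k] for the frontal slices: S₁ = [[0, 0], [-2, -3]], S₂ = [[-6, -18], [-4, -9]].
If T = a₁ ⊗ b₁ ⊗ c₁ + a₂ ⊗ b₂ ⊗ c₂ then each S_k = c₁[k]·a₁b₁ᵀ + c₂[k]·a₂b₂ᵀ. S₁ and S₂ are linearly independent, so a₁b₁ᵀ and a₂b₂ᵀ must span the same plane of matrices: they are the rank-1 matrices of the form x·S₁ + y·S₂.
det(x·S₁ + y·S₂) is −18·xy − 18·y² = (-18)·(y)(x + y), vanishing at (x:y) = (1:0) and (1:-1).
M₁ = S₁ = [[0, 0], [-2, -3]] = −(0, 1)(2, 3)ᵀ and M₂ = S₁ − S₂ = [[6, 18], [2, 6]] = 2·(3, 1)(1, 3)ᵀ, so take a₁ = (0, 1), b₁ = (2, 3), a₂ = (3, 1), b₂ = (1, 3).
Each slice is an integer combination of E₁ = a₁b₁ᵀ and E₂ = a₂b₂ᵀ: S₁ = −E₁, S₂ = −E₁ − 2·E₂; reading off coefficients, c₁ = (-1, -1) and c₂ = (0, -2).
Hence T = (0, 1) ⊗ (2, 3) ⊗ (-1, -1) + (3, 1) ⊗ (1, 3) ⊗ (0, -2), so rank(T) ≤ 2.
These bounds meet, so rank(T) = 2.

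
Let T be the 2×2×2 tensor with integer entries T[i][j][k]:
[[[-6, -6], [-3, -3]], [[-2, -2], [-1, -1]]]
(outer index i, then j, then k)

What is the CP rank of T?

Lower bound: T ≠ 0 (e.g. T[0,0,0] = -6), so rank(T) ≥ 1.
Upper bound: the mode-1 fibre T[:,0,0] = [-6, -2] gives a = [3, 1] (primitive direction); the mode-2 fibre T[0,:,0] = [-6, -3] gives b = [2, 1]; then c[k] = T[0,0,k] / (a[0]·b[0]) = [-6, -6] / 6 = [-1, -1].
Expanding [3, 1] ⊗ [2, 1] ⊗ [-1, -1] reproduces all 8 entries of T, so T = [3, 1] ⊗ [2, 1] ⊗ [-1, -1] and rank(T) ≤ 1.
These bounds meet, so rank(T) = 1.

1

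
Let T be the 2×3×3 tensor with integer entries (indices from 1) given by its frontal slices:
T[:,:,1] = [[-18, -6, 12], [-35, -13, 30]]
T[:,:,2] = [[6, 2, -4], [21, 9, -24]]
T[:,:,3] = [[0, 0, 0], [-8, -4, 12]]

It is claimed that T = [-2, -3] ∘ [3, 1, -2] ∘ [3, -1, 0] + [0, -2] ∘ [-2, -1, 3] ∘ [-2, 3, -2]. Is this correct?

Yes

Reconstruct entrywise from the claimed factors. For example, T[2,1,1] = -35 and Σₗ aₗ[2]bₗ[1]cₗ[1] = (-3)·(3)·(3) + (-2)·(-2)·(-2) = -35; checking all 18 entries, every one matches. The claim holds.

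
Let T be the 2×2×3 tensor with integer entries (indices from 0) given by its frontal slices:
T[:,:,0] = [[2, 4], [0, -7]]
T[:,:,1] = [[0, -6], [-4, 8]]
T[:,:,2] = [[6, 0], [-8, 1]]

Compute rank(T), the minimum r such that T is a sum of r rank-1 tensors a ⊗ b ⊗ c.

Lower bound: the mode-3 unfolding of T (rows indexed by k, columns by (i,j) = (0,0), (0,1), (1,0), (1,1)) is [[2, 4, 0, -7], [0, -6, -4, 8], [6, 0, -8, 1]].
There the 3×3 minor on rows k ∈ {0, 1, 2}, columns (i,j) ∈ {(0,0), (0,1), (1,1)} is det [[2, 4, -7], [0, -6, 8], [6, 0, 1]] = -72 ≠ 0, so this unfolding has rank ≥ 3; CP rank is at least every unfolding rank, so rank(T) ≥ 3. (Unfolding ranks only ever bound the CP rank from below — rank(T) can be strictly larger than all of them — so the matching upper bound has to come from an explicit 3-term decomposition.)
Upper bound: T is a sum of 3 rank-1 terms, T = (0, 1) ⊗ (0, 1) ⊗ (-1, -2, -1) + (1, -2) ⊗ (1, -1) ⊗ (-2, 4, 2) + (1, -1) ⊗ (2, 1) ⊗ (2, -2, 2) (written with every a and b primitive with positive leading entry and the scale carried by c; CP decompositions are not unique, and this one is verified by expanding entrywise), so rank(T) ≤ 3.
These bounds meet, so rank(T) = 3.
Check entry T[0,0,2] = 6: (0)·(0)·(-1) + (1)·(1)·(2) + (1)·(2)·(2) = 6.

3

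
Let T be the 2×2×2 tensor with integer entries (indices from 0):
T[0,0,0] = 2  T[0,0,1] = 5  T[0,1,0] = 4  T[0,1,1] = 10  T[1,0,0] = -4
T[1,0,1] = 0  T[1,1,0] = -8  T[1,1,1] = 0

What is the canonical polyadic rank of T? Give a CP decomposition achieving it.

Lower bound: the mode-1 unfolding of T (rows indexed by i, columns by (j,k) = (0,0), (0,1), (1,0), (1,1)) is [[2, 5, 4, 10], [-4, 0, -8, 0]].
There the 2×2 minor on rows i ∈ {0, 1}, columns (j,k) ∈ {(0,0), (0,1)} is det [[2, 5], [-4, 0]] = 20 ≠ 0, so this unfolding has rank ≥ 2; CP rank is at least every unfolding rank, so rank(T) ≥ 2. (Unfolding ranks only ever bound the CP rank from below — rank(T) can be strictly larger than all of them — so the matching upper bound has to come from an explicit 2-term decomposition.)
Upper bound — finding two terms. Every mode-2 slice of T is a multiple of one matrix: T[:,j,:] = b[j]·M with b = (1, 2) and M = [[2, 5], [-4, 0]] (rows indexed by i, columns by k). So it suffices to write M as a sum of two rank-1 matrices.
Splitting M by its rows (i = 0, 1), M = (1, 0)(2, 5)ᵀ + (0, 1)(-4, 0)ᵀ.
Hence T = (1, 0) ∘ (1, 2) ∘ (2, 5) + (0, 1) ∘ (1, 2) ∘ (-4, 0), so rank(T) ≤ 2.
These bounds meet, so rank(T) = 2.
Check entry T[1,1,1] = 0: (0)·(2)·(5) + (1)·(2)·(0) = 0.

rank(T) = 2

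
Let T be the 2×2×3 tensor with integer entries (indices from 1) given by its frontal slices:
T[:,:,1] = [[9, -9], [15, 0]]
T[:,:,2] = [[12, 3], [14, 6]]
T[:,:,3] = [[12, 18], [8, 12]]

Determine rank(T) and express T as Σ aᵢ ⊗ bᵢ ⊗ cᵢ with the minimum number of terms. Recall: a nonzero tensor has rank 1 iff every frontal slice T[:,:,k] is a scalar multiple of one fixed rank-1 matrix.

rank(T) = 2

Lower bound: in the mode-3 unfolding of T (rows indexed by k, columns by (i,j)) the 2×2 minor on rows k ∈ {1, 2}, columns (i,j) ∈ {(1,1), (1,2)} is det [[9, -9], [12, 3]] = 135 ≠ 0, so that unfolding has rank ≥ 2 and hence rank(T) ≥ 2 (CP rank is at least every unfolding rank, though it can be larger).
Upper bound: with S_k = T[:,:,k], the two rank-1 terms a₁b₁ᵀ, a₂b₂ᵀ are the rank-1 members of the pencil x·S₁ + y·S₂.
det(x·S₁ + y·S₂) is 135·x² + 135·xy + 30·y² = 15·(3·x + 2·y)(3·x + y), vanishing at (x:y) = (2:-3) and (1:-3).
M₁ = 2·S₁ − 3·S₂ = [[-18, -27], [-12, -18]] = (-3)·[3, 2][2, 3]ᵀ and M₂ = S₁ − 3·S₂ = [[-27, -18], [-27, -18]] = (-9)·[1, 1][3, 2]ᵀ, so take a₁ = [3, 2], b₁ = [2, 3], a₂ = [1, 1], b₂ = [3, 2].
Each slice is an integer combination of E₁ = a₁b₁ᵀ and E₂ = a₂b₂ᵀ: S₁ = −3·E₁ + 9·E₂, S₂ = −E₁ + 6·E₂, S₃ = 2·E₁; reading off coefficients, c₁ = [-3, -1, 2] and c₂ = [9, 6, 0].
Hence T = [3, 2] ⊗ [2, 3] ⊗ [-3, -1, 2] + [1, 1] ⊗ [3, 2] ⊗ [9, 6, 0], so rank(T) ≤ 2.
These bounds meet, so rank(T) = 2.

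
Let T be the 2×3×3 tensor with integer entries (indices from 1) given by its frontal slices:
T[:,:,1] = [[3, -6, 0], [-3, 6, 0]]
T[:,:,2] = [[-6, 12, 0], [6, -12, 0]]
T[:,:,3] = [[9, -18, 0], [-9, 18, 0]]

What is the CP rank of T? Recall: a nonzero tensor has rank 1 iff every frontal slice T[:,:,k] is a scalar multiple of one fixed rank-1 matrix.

Lower bound: T ≠ 0 (e.g. T[1,1,1] = 3), so rank(T) ≥ 1.
Upper bound: if T = a ⊗ b ⊗ c then every fibre of T is a multiple of the corresponding factor, so read the factors off the fibres through the nonzero entry T[1,1,1] = 3.
The mode-1 fibre T[:,1,1] = [3, -3] gives a = [1, -1] (primitive direction); the mode-2 fibre T[1,:,1] = [3, -6, 0] gives b = [1, -2, 0]; then c[k] = T[1,1,k] / (a[1]·b[1]) = [3, -6, 9] / 1 = [3, -6, 9].
Expanding [1, -1] ⊗ [1, -2, 0] ⊗ [3, -6, 9] reproduces all 18 entries of T, so T = [1, -1] ⊗ [1, -2, 0] ⊗ [3, -6, 9] and rank(T) ≤ 1.
These bounds meet, so rank(T) = 1.

1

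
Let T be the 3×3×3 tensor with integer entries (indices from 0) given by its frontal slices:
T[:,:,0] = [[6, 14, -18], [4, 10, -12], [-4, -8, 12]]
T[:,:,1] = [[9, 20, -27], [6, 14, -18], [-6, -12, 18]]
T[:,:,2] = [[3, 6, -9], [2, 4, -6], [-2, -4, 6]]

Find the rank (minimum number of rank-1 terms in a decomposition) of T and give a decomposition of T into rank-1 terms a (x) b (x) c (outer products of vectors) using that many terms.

Lower bound: the mode-3 unfolding of T (rows indexed by k, columns by (i,j) = (0,0), (0,1), (0,2), (1,0), (1,1), (1,2), (2,0), (2,1), (2,2)) is [[6, 14, -18, 4, 10, -12, -4, -8, 12], [9, 20, -27, 6, 14, -18, -6, -12, 18], [3, 6, -9, 2, 4, -6, -2, -4, 6]].
There the 2×2 minor on rows k ∈ {0, 1}, columns (i,j) ∈ {(0,0), (0,1)} is det [[6, 14], [9, 20]] = -6 ≠ 0, so this unfolding has rank ≥ 2; CP rank is at least every unfolding rank, so rank(T) ≥ 2. (Flattening ranks never certify an upper bound on CP rank; for that we must actually write T with 2 rank-1 terms.)
Upper bound — finding two terms. Write S_k = T[:,:,k] for the frontal slices: S₀ = [[6, 14, -18], [4, 10, -12], [-4, -8, 12]], S₁ = [[9, 20, -27], [6, 14, -18], [-6, -12, 18]], S₂ = [[3, 6, -9], [2, 4, -6], [-2, -4, 6]].
If T = a₁ (x) b₁ (x) c₁ + a₂ (x) b₂ (x) c₂ then each S_k = c₁[k]·a₁b₁ᵀ + c₂[k]·a₂b₂ᵀ. S₀ and S₁ are linearly independent, so a₁b₁ᵀ and a₂b₂ᵀ must span the same plane of matrices: they are the rank-1 matrices of the form x·S₀ + y·S₁.
The 2×2 minor of x·S₀ + y·S₁ on rows {0,1}, columns {0,1} is 4·x² + 10·xy + 6·y² = 2·(2·x + 3·y)(x + y), vanishing at (x:y) = (3:-2) and (1:-1).
M₁ = 3·S₀ − 2·S₁ = [[0, 2, 0], [0, 2, 0], [0, 0, 0]] = 2·(1, 1, 0)(0, 1, 0)ᵀ and M₂ = S₀ − S₁ = [[-3, -6, 9], [-2, -4, 6], [2, 4, -6]] = −(3, 2, -2)(1, 2, -3)ᵀ, so take a₁ = (1, 1, 0), b₁ = (0, 1, 0), a₂ = (3, 2, -2), b₂ = (1, 2, -3).
Each slice is an integer combination of E₁ = a₁b₁ᵀ and E₂ = a₂b₂ᵀ: S₀ = 2·E₁ + 2·E₂, S₁ = 2·E₁ + 3·E₂, S₂ = E₂; reading off coefficients, c₁ = (2, 2, 0) and c₂ = (2, 3, 1).
Hence T = (1, 1, 0) (x) (0, 1, 0) (x) (2, 2, 0) + (3, 2, -2) (x) (1, 2, -3) (x) (2, 3, 1), so rank(T) ≤ 2.
These bounds meet, so rank(T) = 2.

rank(T) = 2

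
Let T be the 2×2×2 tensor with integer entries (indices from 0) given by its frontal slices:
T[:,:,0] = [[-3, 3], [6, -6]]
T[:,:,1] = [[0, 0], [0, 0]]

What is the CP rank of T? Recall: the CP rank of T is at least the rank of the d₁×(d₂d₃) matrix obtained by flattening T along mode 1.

1

Lower bound: T ≠ 0 (e.g. T[0,0,0] = -3), so rank(T) ≥ 1.
Upper bound: if T = a ⊗ b ⊗ c then every fibre of T is a multiple of the corresponding factor, so read the factors off the fibres through the nonzero entry T[0,0,0] = -3.
The mode-1 fibre T[:,0,0] = [-3, 6] gives a = (1, -2) (primitive direction); the mode-2 fibre T[0,:,0] = [-3, 3] gives b = (1, -1); then c[k] = T[0,0,k] / (a[0]·b[0]) = [-3, 0] / 1 = (-3, 0).
Expanding (1, -2) ⊗ (1, -1) ⊗ (-3, 0) reproduces all 8 entries of T, so T = (1, -2) ⊗ (1, -1) ⊗ (-3, 0) and rank(T) ≤ 1.
These bounds meet, so rank(T) = 1.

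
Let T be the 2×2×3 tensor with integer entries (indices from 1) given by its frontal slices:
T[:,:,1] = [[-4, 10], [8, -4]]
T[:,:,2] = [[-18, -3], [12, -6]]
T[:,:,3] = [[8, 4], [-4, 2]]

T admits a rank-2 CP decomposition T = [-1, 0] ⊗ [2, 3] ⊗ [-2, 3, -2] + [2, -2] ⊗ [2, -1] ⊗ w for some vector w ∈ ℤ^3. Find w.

Subtract the known terms from T to get the rank-1 residual R = [2, -2] ⊗ [2, -1] ⊗ w, so R[i,j,k] = a[i]·b[j]·w[k]. Pick indices with nonzero a[1]·b[1] = (2)·(2) = 4. Only the fibre through (1,1,·) is needed: R[1,1,:] = T[1,1,:] − Σₗ aₗ[1]bₗ[1]cₗ = [-4, -18, 8] − (-1)·(2)·[-2, 3, -2] = [-8, -12, 4]. Then w[k] = R[1,1,k] / 4 for each k, giving w = [-8, -12, 4] / 4 = [-2, -3, 1].

w = [-2, -3, 1]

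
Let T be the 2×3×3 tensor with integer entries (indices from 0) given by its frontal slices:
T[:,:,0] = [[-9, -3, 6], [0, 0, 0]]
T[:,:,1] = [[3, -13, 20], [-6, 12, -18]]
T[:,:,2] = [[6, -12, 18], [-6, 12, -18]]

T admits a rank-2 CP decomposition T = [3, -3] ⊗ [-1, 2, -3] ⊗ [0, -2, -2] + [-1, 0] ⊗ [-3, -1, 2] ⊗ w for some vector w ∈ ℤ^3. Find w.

Subtract the known terms from T to get the rank-1 residual R = [-1, 0] ⊗ [-3, -1, 2] ⊗ w, so R[i,j,k] = a[i]·b[j]·w[k]. Pick indices with nonzero a[0]·b[0] = (-1)·(-3) = 3. Only the fibre through (0,0,·) is needed: R[0,0,:] = T[0,0,:] − Σₗ aₗ[0]bₗ[0]cₗ = [-9, 3, 6] − (3)·(-1)·[0, -2, -2] = [-9, -3, 0]. Then w[k] = R[0,0,k] / 3 for each k, giving w = [-9, -3, 0] / 3 = [-3, -1, 0].

w = [-3, -1, 0]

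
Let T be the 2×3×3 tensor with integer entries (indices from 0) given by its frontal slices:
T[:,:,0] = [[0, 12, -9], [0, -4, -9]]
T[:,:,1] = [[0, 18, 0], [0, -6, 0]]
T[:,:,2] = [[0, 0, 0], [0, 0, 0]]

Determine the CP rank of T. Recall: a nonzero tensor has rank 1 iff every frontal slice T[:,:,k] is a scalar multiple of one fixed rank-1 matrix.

2

Lower bound: the mode-3 unfolding of T (rows indexed by k, columns by (i,j) = (0,0), (0,1), (0,2), (1,0), (1,1), (1,2)) is [[0, 12, -9, 0, -4, -9], [0, 18, 0, 0, -6, 0], [0, 0, 0, 0, 0, 0]].
There the 2×2 minor on rows k ∈ {0, 1}, columns (i,j) ∈ {(0,1), (0,2)} is det [[12, -9], [18, 0]] = 162 ≠ 0, so this unfolding has rank ≥ 2; CP rank is at least every unfolding rank, so rank(T) ≥ 2. (Flattening ranks never certify an upper bound on CP rank; for that we must actually write T with 2 rank-1 terms.)
Upper bound — finding two terms. Write S_k = T[:,:,k] for the frontal slices: S₀ = [[0, 12, -9], [0, -4, -9]], S₁ = [[0, 18, 0], [0, -6, 0]], S₂ = [[0, 0, 0], [0, 0, 0]].
If T = a₁ ⊗ b₁ ⊗ c₁ + a₂ ⊗ b₂ ⊗ c₂ then each S_k = c₁[k]·a₁b₁ᵀ + c₂[k]·a₂b₂ᵀ. S₀ and S₁ are linearly independent, so a₁b₁ᵀ and a₂b₂ᵀ must span the same plane of matrices: they are the rank-1 matrices of the form x·S₀ + y·S₁.
The 2×2 minor of x·S₀ + y·S₁ on rows {0,1}, columns {1,2} is −144·x² − 216·xy = (-72)·(2·x + 3·y)(x), vanishing at (x:y) = (3:-2) and (0:1).
M₁ = 3·S₀ − 2·S₁ = [[0, 0, -27], [0, 0, -27]] = (-27)·[1, 1][0, 0, 1]ᵀ and M₂ = S₁ = [[0, 18, 0], [0, -6, 0]] = 6·[3, -1][0, 1, 0]ᵀ, so take a₁ = [1, 1], b₁ = [0, 0, 1], a₂ = [3, -1], b₂ = [0, 1, 0].
Each slice is an integer combination of E₁ = a₁b₁ᵀ and E₂ = a₂b₂ᵀ: S₀ = −9·E₁ + 4·E₂, S₁ = 6·E₂, S₂ = 0; reading off coefficients, c₁ = [-9, 0, 0] and c₂ = [4, 6, 0].
Hence T = [1, 1] ⊗ [0, 0, 1] ⊗ [-9, 0, 0] + [3, -1] ⊗ [0, 1, 0] ⊗ [4, 6, 0], so rank(T) ≤ 2.
These bounds meet, so rank(T) = 2.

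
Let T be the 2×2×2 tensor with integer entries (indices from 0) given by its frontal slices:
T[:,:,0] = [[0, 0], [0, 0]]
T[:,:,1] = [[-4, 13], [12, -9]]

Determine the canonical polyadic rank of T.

2

Lower bound: the mode-2 unfolding of T (rows indexed by j, columns by (i,k) = (0,0), (0,1), (1,0), (1,1)) is [[0, -4, 0, 12], [0, 13, 0, -9]].
There the 2×2 minor on rows j ∈ {0, 1}, columns (i,k) ∈ {(0,1), (1,1)} is det [[-4, 12], [13, -9]] = -120 ≠ 0, so this unfolding has rank ≥ 2; CP rank is at least every unfolding rank, so rank(T) ≥ 2. (This is only a lower bound: in general the CP rank may exceed every unfolding rank, so we still need to exhibit 2 rank-1 terms summing to T.)
Upper bound — finding two terms. Every mode-3 slice of T is a multiple of one matrix: T[:,:,k] = c[k]·M with c = (0, 1) and M = [[-4, 13], [12, -9]] (rows indexed by i, columns by j). So it suffices to write M as a sum of two rank-1 matrices.
Splitting M by its rows (i = 0, 1), M = (1, 0)(-4, 13)ᵀ + (0, 1)(12, -9)ᵀ.
Hence T = (1, 0) ⊗ (-4, 13) ⊗ (0, 1) + (0, 1) ⊗ (12, -9) ⊗ (0, 1), so rank(T) ≤ 2.
These bounds meet, so rank(T) = 2.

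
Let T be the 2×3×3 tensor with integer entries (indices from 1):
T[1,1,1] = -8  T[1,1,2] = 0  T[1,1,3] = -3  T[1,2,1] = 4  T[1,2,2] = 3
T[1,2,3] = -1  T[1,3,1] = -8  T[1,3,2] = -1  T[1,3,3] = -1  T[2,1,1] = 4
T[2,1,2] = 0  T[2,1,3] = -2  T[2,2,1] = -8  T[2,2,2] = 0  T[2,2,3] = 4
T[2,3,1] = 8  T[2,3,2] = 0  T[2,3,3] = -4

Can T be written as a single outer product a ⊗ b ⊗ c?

No

The mode-3 unfolding of T (rows indexed by k, columns by (i,j) = (1,1), (1,2), (1,3), (2,1), (2,2), (2,3)) is [[-8, 4, -8, 4, -8, 8], [0, 3, -1, 0, 0, 0], [-3, -1, -1, -2, 4, -4]].
There the 3×3 minor on rows k ∈ {1, 2, 3}, columns (i,j) ∈ {(1,1), (1,2), (1,3)} is det [[-8, 4, -8], [0, 3, -1], [-3, -1, -1]] = -28 ≠ 0, so this unfolding has rank ≥ 3; CP rank is at least every unfolding rank, so rank(T) ≥ 3.
In particular rank(T) ≥ 3 > 1, so T is not rank-1.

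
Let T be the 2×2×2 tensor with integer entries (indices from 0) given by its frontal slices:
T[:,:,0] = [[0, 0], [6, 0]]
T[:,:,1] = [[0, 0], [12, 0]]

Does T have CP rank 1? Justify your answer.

Yes

If T = a ⊗ b ⊗ c then every fibre of T is a multiple of the corresponding factor, so read the factors off the fibres through the nonzero entry T[1,0,0] = 6.
The mode-1 fibre T[:,0,0] = [0, 6] gives a = (0, 1) (primitive direction); the mode-2 fibre T[1,:,0] = [6, 0] gives b = (1, 0); then c[k] = T[1,0,k] / (a[1]·b[0]) = [6, 12] / 1 = (6, 12).
Expanding (0, 1) ⊗ (1, 0) ⊗ (6, 12) reproduces all 8 entries of T, so T = (0, 1) ⊗ (1, 0) ⊗ (6, 12) and rank(T) ≤ 1.
Equivalently every frontal slice T[:,:,k] is c[k] times the rank-1 matrix (0, 1) ⊗ (1, 0). So T has rank 1 (it is nonzero).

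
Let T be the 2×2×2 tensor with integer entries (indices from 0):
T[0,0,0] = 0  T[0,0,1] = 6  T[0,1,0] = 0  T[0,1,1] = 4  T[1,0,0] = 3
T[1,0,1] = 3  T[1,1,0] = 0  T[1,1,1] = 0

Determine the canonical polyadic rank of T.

2

Lower bound: the mode-3 unfolding of T (rows indexed by k, columns by (i,j) = (0,0), (0,1), (1,0), (1,1)) is [[0, 0, 3, 0], [6, 4, 3, 0]].
There the 2×2 minor on rows k ∈ {0, 1}, columns (i,j) ∈ {(0,0), (1,0)} is det [[0, 3], [6, 3]] = -18 ≠ 0, so this unfolding has rank ≥ 2; CP rank is at least every unfolding rank, so rank(T) ≥ 2. (This is only a lower bound: in general the CP rank may exceed every unfolding rank, so we still need to exhibit 2 rank-1 terms summing to T.)
Upper bound — finding two terms. Write S_k = T[:,:,k] for the frontal slices: S₀ = [[0, 0], [3, 0]], S₁ = [[6, 4], [3, 0]].
If T = a₁ ⊗ b₁ ⊗ c₁ + a₂ ⊗ b₂ ⊗ c₂ then each S_k = c₁[k]·a₁b₁ᵀ + c₂[k]·a₂b₂ᵀ. S₀ and S₁ are linearly independent, so a₁b₁ᵀ and a₂b₂ᵀ must span the same plane of matrices: they are the rank-1 matrices of the form x·S₀ + y·S₁.
det(x·S₀ + y·S₁) is −12·xy − 12·y² = (-12)·(y)(x + y), vanishing at (x:y) = (1:0) and (1:-1).
M₁ = S₀ = [[0, 0], [3, 0]] = 3·[0, 1][1, 0]ᵀ and M₂ = S₀ − S₁ = [[-6, -4], [0, 0]] = (-2)·[1, 0][3, 2]ᵀ, so take a₁ = [0, 1], b₁ = [1, 0], a₂ = [1, 0], b₂ = [3, 2].
Each slice is an integer combination of E₁ = a₁b₁ᵀ and E₂ = a₂b₂ᵀ: S₀ = 3·E₁, S₁ = 3·E₁ + 2·E₂; reading off coefficients, c₁ = [3, 3] and c₂ = [0, 2].
Hence T = [0, 1] ⊗ [1, 0] ⊗ [3, 3] + [1, 0] ⊗ [3, 2] ⊗ [0, 2], so rank(T) ≤ 2.
These bounds meet, so rank(T) = 2.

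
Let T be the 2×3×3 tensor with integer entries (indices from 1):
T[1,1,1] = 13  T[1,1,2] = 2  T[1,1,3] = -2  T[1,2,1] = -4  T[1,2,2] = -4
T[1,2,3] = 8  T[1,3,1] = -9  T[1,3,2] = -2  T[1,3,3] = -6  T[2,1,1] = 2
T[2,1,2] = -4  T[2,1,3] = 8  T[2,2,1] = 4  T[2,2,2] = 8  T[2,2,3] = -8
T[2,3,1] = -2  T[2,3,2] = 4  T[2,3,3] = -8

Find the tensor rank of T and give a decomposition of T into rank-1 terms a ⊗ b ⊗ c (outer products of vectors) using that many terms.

Lower bound: the mode-3 unfolding of T (rows indexed by k, columns by (i,j) = (1,1), (1,2), (1,3), (2,1), (2,2), (2,3)) is [[13, -4, -9, 2, 4, -2], [2, -4, -2, -4, 8, 4], [-2, 8, -6, 8, -8, -8]].
There the 3×3 minor on rows k ∈ {1, 2, 3}, columns (i,j) ∈ {(1,1), (1,2), (1,3)} is det [[13, -4, -9], [2, -4, -2], [-2, 8, -6]] = 384 ≠ 0, so this unfolding has rank ≥ 3; CP rank is at least every unfolding rank, so rank(T) ≥ 3. (Unfolding ranks only ever bound the CP rank from below — rank(T) can be strictly larger than all of them — so the matching upper bound has to come from an explicit 3-term decomposition.)
Upper bound: T is a sum of 3 rank-1 terms, T = [1, -2] ⊗ [1, -2, -1] ⊗ [1, 2, -2] + [1, 0] ⊗ [2, -1, 0] ⊗ [2, 0, -4] + [2, 1] ⊗ [1, 0, -1] ⊗ [4, 0, 4] (written with every a and b primitive with positive leading entry and the scale carried by c; CP decompositions are not unique, and this one is verified by expanding entrywise), so rank(T) ≤ 3.
These bounds meet, so rank(T) = 3.
Check entry T[2,1,3] = 8: (-2)·(1)·(-2) + (0)·(2)·(-4) + (1)·(1)·(4) = 8.

rank(T) = 3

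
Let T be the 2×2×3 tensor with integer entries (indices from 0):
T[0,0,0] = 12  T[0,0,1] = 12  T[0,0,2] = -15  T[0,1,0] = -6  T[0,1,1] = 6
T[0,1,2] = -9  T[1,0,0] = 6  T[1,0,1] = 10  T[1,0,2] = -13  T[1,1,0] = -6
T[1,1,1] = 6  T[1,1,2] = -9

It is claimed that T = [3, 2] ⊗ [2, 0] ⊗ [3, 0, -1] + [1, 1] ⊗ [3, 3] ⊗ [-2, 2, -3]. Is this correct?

Reconstruct entry (0,0,1) from the claimed factors: Σₗ aₗ[0]bₗ[0]cₗ[1] = (3)·(2)·(0) + (1)·(3)·(2) = 6, but T[0,0,1] = 12. The claim is false.

No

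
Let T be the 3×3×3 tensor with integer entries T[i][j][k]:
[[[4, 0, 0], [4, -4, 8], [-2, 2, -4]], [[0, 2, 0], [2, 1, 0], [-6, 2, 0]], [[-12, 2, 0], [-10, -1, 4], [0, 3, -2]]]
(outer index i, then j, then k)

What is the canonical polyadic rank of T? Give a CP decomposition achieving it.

Lower bound: in the mode-2 unfolding of T (rows indexed by j, columns by (i,k)) the 3×3 minor on rows j ∈ {0, 1, 2}, columns (i,k) ∈ {(0,0), (0,1), (1,0)} is det [[4, 0, 0], [4, -4, 2], [-2, 2, -6]] = 80 ≠ 0, so that unfolding has rank ≥ 3 and hence rank(T) ≥ 3 (CP rank is at least every unfolding rank, though it can be larger).
Upper bound: T is a sum of 3 rank-1 terms, T = (0, 1, 1) ⊗ (2, 1, 2) ⊗ (-2, 1, 0) + (1, 1, -2) ⊗ (2, 2, -1) ⊗ (2, 0, 0) + (2, 0, 1) ⊗ (0, 2, -1) ⊗ (0, -1, 2) (one valid choice — decompositions are not unique — normalised so each a, b is primitive with positive first nonzero entry; check it by expanding all entries), so rank(T) ≤ 3.
These bounds meet, so rank(T) = 3.

rank(T) = 3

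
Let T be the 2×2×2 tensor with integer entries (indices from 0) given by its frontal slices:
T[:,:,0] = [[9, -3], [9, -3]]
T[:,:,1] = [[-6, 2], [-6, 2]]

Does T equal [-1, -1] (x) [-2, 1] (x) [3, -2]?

Reconstruct entry (0,0,0) from the claimed factors: Σₗ aₗ[0]bₗ[0]cₗ[0] = (-1)·(-2)·(3) = 6, but T[0,0,0] = 9. The claim is false.

No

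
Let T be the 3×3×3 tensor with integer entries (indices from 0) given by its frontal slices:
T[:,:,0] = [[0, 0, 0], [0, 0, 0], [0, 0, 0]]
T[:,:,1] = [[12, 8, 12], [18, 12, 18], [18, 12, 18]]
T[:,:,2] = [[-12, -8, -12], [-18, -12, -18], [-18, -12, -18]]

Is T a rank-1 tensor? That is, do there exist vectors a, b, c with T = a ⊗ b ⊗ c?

If T = a ⊗ b ⊗ c then every fibre of T is a multiple of the corresponding factor, so read the factors off the fibres through the nonzero entry T[0,0,1] = 12.
The mode-1 fibre T[:,0,1] = [12, 18, 18] gives a = [2, 3, 3] (primitive direction); the mode-2 fibre T[0,:,1] = [12, 8, 12] gives b = [3, 2, 3]; then c[k] = T[0,0,k] / (a[0]·b[0]) = [0, 12, -12] / 6 = [0, 2, -2].
Expanding [2, 3, 3] ⊗ [3, 2, 3] ⊗ [0, 2, -2] reproduces all 27 entries of T, so T = [2, 3, 3] ⊗ [3, 2, 3] ⊗ [0, 2, -2] and rank(T) ≤ 1.
Equivalently every frontal slice T[:,:,k] is c[k] times the rank-1 matrix [2, 3, 3] ⊗ [3, 2, 3]. So T has rank 1 (it is nonzero).

Yes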